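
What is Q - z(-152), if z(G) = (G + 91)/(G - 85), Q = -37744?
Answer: -8945389/237 ≈ -37744.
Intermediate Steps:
z(G) = (91 + G)/(-85 + G)
Q - z(-152) = -37744 - (91 - 152)/(-85 - 152) = -37744 - (-61)/(-237) = -37744 - (-1)*(-61)/237 = -37744 - 1*61/237 = -37744 - 61/237 = -8945389/237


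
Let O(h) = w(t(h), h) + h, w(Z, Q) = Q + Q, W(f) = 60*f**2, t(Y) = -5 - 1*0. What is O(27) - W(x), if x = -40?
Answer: -95919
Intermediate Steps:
t(Y) = -5 (t(Y) = -5 + 0 = -5)
w(Z, Q) = 2*Q
O(h) = 3*h (O(h) = 2*h + h = 3*h)
O(27) - W(x) = 3*27 - 60*(-40)**2 = 81 - 60*1600 = 81 - 1*96000 = 81 - 96000 = -95919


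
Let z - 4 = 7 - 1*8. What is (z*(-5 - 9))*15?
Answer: -630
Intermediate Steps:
z = 3 (z = 4 + (7 - 1*8) = 4 + (7 - 8) = 4 - 1 = 3)
(z*(-5 - 9))*15 = (3*(-5 - 9))*15 = (3*(-14))*15 = -42*15 = -630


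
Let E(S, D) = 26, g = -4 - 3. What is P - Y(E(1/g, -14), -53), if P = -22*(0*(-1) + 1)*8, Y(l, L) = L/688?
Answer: -121035/688 ≈ -175.92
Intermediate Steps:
g = -7
Y(l, L) = L/688 (Y(l, L) = L*(1/688) = L/688)
P = -176 (P = -22*(0 + 1)*8 = -22*1*8 = -22*8 = -176)
P - Y(E(1/g, -14), -53) = -176 - (-53)/688 = -176 - 1*(-53/688) = -176 + 53/688 = -121035/688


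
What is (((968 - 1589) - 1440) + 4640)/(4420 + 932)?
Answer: 2579/5352 ≈ 0.48188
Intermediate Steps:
(((968 - 1589) - 1440) + 4640)/(4420 + 932) = ((-621 - 1440) + 4640)/5352 = (-2061 + 4640)*(1/5352) = 2579*(1/5352) = 2579/5352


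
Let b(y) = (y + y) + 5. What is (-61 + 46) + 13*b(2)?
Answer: 102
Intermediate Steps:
b(y) = 5 + 2*y (b(y) = 2*y + 5 = 5 + 2*y)
(-61 + 46) + 13*b(2) = (-61 + 46) + 13*(5 + 2*2) = -15 + 13*(5 + 4) = -15 + 13*9 = -15 + 117 = 102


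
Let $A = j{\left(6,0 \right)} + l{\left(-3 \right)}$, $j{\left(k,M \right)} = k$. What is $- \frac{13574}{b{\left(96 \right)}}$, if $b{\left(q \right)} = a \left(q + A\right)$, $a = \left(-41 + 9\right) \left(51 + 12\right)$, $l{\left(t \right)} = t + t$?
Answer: $\frac{6787}{96768} \approx 0.070137$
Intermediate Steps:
$l{\left(t \right)} = 2 t$
$A = 0$ ($A = 6 + 2 \left(-3\right) = 6 - 6 = 0$)
$a = -2016$ ($a = \left(-32\right) 63 = -2016$)
$b{\left(q \right)} = - 2016 q$ ($b{\left(q \right)} = - 2016 \left(q + 0\right) = - 2016 q$)
$- \frac{13574}{b{\left(96 \right)}} = - \frac{13574}{\left(-2016\right) 96} = - \frac{13574}{-193536} = \left(-13574\right) \left(- \frac{1}{193536}\right) = \frac{6787}{96768}$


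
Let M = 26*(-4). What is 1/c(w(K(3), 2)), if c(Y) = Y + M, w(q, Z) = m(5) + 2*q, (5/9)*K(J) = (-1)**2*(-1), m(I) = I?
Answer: -5/513 ≈ -0.0097466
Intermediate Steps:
M = -104
K(J) = -9/5 (K(J) = 9*((-1)**2*(-1))/5 = 9*(1*(-1))/5 = (9/5)*(-1) = -9/5)
w(q, Z) = 5 + 2*q
c(Y) = -104 + Y (c(Y) = Y - 104 = -104 + Y)
1/c(w(K(3), 2)) = 1/(-104 + (5 + 2*(-9/5))) = 1/(-104 + (5 - 18/5)) = 1/(-104 + 7/5) = 1/(-513/5) = -5/513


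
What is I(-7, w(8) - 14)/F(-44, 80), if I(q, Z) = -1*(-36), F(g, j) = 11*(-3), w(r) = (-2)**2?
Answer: -12/11 ≈ -1.0909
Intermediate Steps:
w(r) = 4
F(g, j) = -33
I(q, Z) = 36
I(-7, w(8) - 14)/F(-44, 80) = 36/(-33) = 36*(-1/33) = -12/11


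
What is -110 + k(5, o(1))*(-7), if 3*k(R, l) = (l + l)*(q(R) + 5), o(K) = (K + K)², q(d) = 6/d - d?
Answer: -662/5 ≈ -132.40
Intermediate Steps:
q(d) = -d + 6/d
o(K) = 4*K² (o(K) = (2*K)² = 4*K²)
k(R, l) = 2*l*(5 - R + 6/R)/3 (k(R, l) = ((l + l)*((-R + 6/R) + 5))/3 = ((2*l)*(5 - R + 6/R))/3 = (2*l*(5 - R + 6/R))/3 = 2*l*(5 - R + 6/R)/3)
-110 + k(5, o(1))*(-7) = -110 + ((⅔)*(4*1²)*(6 + 5*(5 - 1*5))/5)*(-7) = -110 + ((⅔)*(4*1)*(⅕)*(6 + 5*(5 - 5)))*(-7) = -110 + ((⅔)*4*(⅕)*(6 + 5*0))*(-7) = -110 + ((⅔)*4*(⅕)*(6 + 0))*(-7) = -110 + ((⅔)*4*(⅕)*6)*(-7) = -110 + (16/5)*(-7) = -110 - 112/5 = -662/5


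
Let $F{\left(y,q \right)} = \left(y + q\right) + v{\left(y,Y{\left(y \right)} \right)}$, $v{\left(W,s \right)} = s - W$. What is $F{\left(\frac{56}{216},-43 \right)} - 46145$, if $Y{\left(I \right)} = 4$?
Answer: $-46184$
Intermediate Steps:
$F{\left(y,q \right)} = 4 + q$ ($F{\left(y,q \right)} = \left(y + q\right) - \left(-4 + y\right) = \left(q + y\right) - \left(-4 + y\right) = 4 + q$)
$F{\left(\frac{56}{216},-43 \right)} - 46145 = \left(4 - 43\right) - 46145 = -39 - 46145 = -46184$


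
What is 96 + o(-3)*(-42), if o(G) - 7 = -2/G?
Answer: -226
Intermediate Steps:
o(G) = 7 - 2/G
96 + o(-3)*(-42) = 96 + (7 - 2/(-3))*(-42) = 96 + (7 - 2*(-⅓))*(-42) = 96 + (7 + ⅔)*(-42) = 96 + (23/3)*(-42) = 96 - 322 = -226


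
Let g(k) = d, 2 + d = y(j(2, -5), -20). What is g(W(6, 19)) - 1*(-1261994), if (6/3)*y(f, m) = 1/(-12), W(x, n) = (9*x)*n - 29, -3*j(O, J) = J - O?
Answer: 30287807/24 ≈ 1.2620e+6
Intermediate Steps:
j(O, J) = -J/3 + O/3 (j(O, J) = -(J - O)/3 = -J/3 + O/3)
W(x, n) = -29 + 9*n*x (W(x, n) = 9*n*x - 29 = -29 + 9*n*x)
y(f, m) = -1/24 (y(f, m) = (½)/(-12) = (½)*(-1/12) = -1/24)
d = -49/24 (d = -2 - 1/24 = -49/24 ≈ -2.0417)
g(k) = -49/24
g(W(6, 19)) - 1*(-1261994) = -49/24 - 1*(-1261994) = -49/24 + 1261994 = 30287807/24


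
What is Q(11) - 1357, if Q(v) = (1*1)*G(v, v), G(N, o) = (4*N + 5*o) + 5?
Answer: -1253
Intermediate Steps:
G(N, o) = 5 + 4*N + 5*o
Q(v) = 5 + 9*v (Q(v) = (1*1)*(5 + 4*v + 5*v) = 1*(5 + 9*v) = 5 + 9*v)
Q(11) - 1357 = (5 + 9*11) - 1357 = (5 + 99) - 1357 = 104 - 1357 = -1253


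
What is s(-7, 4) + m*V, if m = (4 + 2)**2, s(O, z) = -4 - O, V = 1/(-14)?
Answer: 3/7 ≈ 0.42857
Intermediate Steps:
V = -1/14 ≈ -0.071429
m = 36 (m = 6**2 = 36)
s(-7, 4) + m*V = (-4 - 1*(-7)) + 36*(-1/14) = (-4 + 7) - 18/7 = 3 - 18/7 = 3/7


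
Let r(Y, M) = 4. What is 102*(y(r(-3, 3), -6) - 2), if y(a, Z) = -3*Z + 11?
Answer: 2754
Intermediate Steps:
y(a, Z) = 11 - 3*Z
102*(y(r(-3, 3), -6) - 2) = 102*((11 - 3*(-6)) - 2) = 102*((11 + 18) - 2) = 102*(29 - 2) = 102*27 = 2754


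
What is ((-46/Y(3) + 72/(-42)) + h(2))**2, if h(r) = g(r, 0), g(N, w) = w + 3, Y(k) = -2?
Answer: 28900/49 ≈ 589.80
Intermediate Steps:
g(N, w) = 3 + w
h(r) = 3 (h(r) = 3 + 0 = 3)
((-46/Y(3) + 72/(-42)) + h(2))**2 = ((-46/(-2) + 72/(-42)) + 3)**2 = ((-46*(-1/2) + 72*(-1/42)) + 3)**2 = ((23 - 12/7) + 3)**2 = (149/7 + 3)**2 = (170/7)**2 = 28900/49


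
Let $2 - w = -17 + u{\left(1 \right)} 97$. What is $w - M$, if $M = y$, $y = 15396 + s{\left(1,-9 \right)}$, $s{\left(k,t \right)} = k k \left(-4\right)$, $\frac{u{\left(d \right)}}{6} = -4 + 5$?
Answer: $-15955$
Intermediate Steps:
$u{\left(d \right)} = 6$ ($u{\left(d \right)} = 6 \left(-4 + 5\right) = 6 \cdot 1 = 6$)
$s{\left(k,t \right)} = - 4 k^{2}$ ($s{\left(k,t \right)} = k^{2} \left(-4\right) = - 4 k^{2}$)
$y = 15392$ ($y = 15396 - 4 \cdot 1^{2} = 15396 - 4 = 15392$)
$w = -563$ ($w = 2 - \left(-17 + 6 \cdot 97\right) = 2 - \left(-17 + 582\right) = 2 - 565 = -563$)
$M = 15392$
$w - M = -563 - 15392 = -15955$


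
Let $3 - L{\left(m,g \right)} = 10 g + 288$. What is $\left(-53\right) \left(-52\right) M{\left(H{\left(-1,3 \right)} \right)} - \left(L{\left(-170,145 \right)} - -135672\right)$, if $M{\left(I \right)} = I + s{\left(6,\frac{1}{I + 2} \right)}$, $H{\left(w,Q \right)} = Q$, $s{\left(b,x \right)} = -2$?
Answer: $-131181$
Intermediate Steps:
$M{\left(I \right)} = -2 + I$ ($M{\left(I \right)} = I - 2 = -2 + I$)
$L{\left(m,g \right)} = -285 - 10 g$ ($L{\left(m,g \right)} = 3 - \left(10 g + 288\right) = 3 - \left(288 + 10 g\right) = -285 - 10 g$)
$\left(-53\right) \left(-52\right) M{\left(H{\left(-1,3 \right)} \right)} - \left(L{\left(-170,145 \right)} - -135672\right) = \left(-53\right) \left(-52\right) \left(-2 + 3\right) - \left(\left(-285 - 1450\right) - -135672\right) = 2756 \cdot 1 - \left(\left(-285 - 1450\right) + 135672\right) = 2756 - \left(-1735 + 135672\right) = 2756 - 133937 = -131181$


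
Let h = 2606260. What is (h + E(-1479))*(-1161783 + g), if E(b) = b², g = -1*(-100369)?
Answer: -5088101353214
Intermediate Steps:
g = 100369
(h + E(-1479))*(-1161783 + g) = (2606260 + (-1479)²)*(-1161783 + 100369) = (2606260 + 2187441)*(-1061414) = 4793701*(-1061414) = -5088101353214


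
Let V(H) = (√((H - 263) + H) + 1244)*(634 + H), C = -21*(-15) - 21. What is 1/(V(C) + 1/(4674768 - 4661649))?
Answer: 15283628348667/17640204223110276037 - 798581867040*√13/229322654900433588481 ≈ 8.5385e-7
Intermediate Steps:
C = 294 (C = 315 - 21 = 294)
V(H) = (634 + H)*(1244 + √(-263 + 2*H)) (V(H) = (√((-263 + H) + H) + 1244)*(634 + H) = (√(-263 + 2*H) + 1244)*(634 + H) = (1244 + √(-263 + 2*H))*(634 + H) = (634 + H)*(1244 + √(-263 + 2*H)))
1/(V(C) + 1/(4674768 - 4661649)) = 1/((788696 + 634*√(-263 + 2*294) + 1244*294 + 294*√(-263 + 2*294)) + 1/(4674768 - 4661649)) = 1/((788696 + 634*√(-263 + 588) + 365736 + 294*√(-263 + 588)) + 1/13119) = 1/((788696 + 634*√325 + 365736 + 294*√325) + 1/13119) = 1/((788696 + 634*(5*√13) + 365736 + 294*(5*√13)) + 1/13119) = 1/((788696 + 3170*√13 + 365736 + 1470*√13) + 1/13119) = 1/((1154432 + 4640*√13) + 1/13119) = 1/(15144993409/13119 + 4640*√13)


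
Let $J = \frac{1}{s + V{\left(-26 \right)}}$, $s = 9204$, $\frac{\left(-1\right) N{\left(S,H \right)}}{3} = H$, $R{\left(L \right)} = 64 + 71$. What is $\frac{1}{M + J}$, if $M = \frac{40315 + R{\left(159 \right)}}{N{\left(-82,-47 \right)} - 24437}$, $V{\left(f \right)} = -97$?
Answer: $- \frac{110631836}{184176927} \approx -0.60068$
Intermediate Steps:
$R{\left(L \right)} = 135$
$N{\left(S,H \right)} = - 3 H$
$J = \frac{1}{9107}$ ($J = \frac{1}{9204 - 97} = \frac{1}{9107} \approx 0.00010981$)
$M = - \frac{20225}{12148}$ ($M = \frac{40315 + 135}{\left(-3\right) \left(-47\right) - 24437} = \frac{40450}{141 - 24437} = \frac{40450}{-24296} = 40450 \left(- \frac{1}{24296}\right) = - \frac{20225}{12148} \approx -1.6649$)
$\frac{1}{M + J} = \frac{1}{- \frac{20225}{12148} + \frac{1}{9107}} = \frac{1}{- \frac{184176927}{110631836}} = - \frac{110631836}{184176927}$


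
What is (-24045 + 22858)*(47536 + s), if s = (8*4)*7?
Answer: -56691120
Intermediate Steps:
s = 224 (s = 32*7 = 224)
(-24045 + 22858)*(47536 + s) = (-24045 + 22858)*(47536 + 224) = -1187*47760 = -56691120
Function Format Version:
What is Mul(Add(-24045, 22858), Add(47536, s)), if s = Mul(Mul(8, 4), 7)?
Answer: -56691120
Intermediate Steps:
s = 224 (s = Mul(32, 7) = 224)
Mul(Add(-24045, 22858), Add(47536, s)) = Mul(Add(-24045, 22858), Add(47536, 224)) = Mul(-1187, 47760) = -56691120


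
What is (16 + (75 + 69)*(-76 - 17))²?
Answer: 178917376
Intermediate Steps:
(16 + (75 + 69)*(-76 - 17))² = (16 + 144*(-93))² = (16 - 13392)² = (-13376)² = 178917376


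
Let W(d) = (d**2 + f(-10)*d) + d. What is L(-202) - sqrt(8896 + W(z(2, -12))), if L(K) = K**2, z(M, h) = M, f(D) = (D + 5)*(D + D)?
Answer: 40804 - sqrt(9102) ≈ 40709.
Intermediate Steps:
f(D) = 2*D*(5 + D) (f(D) = (5 + D)*(2*D) = 2*D*(5 + D))
W(d) = d**2 + 101*d (W(d) = (d**2 + (2*(-10)*(5 - 10))*d) + d = (d**2 + (2*(-10)*(-5))*d) + d = (d**2 + 100*d) + d = d**2 + 101*d)
L(-202) - sqrt(8896 + W(z(2, -12))) = (-202)**2 - sqrt(8896 + 2*(101 + 2)) = 40804 - sqrt(8896 + 2*103) = 40804 - sqrt(8896 + 206) = 40804 - sqrt(9102)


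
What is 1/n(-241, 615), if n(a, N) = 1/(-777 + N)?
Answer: -162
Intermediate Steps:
1/n(-241, 615) = 1/(1/(-777 + 615)) = 1/(1/(-162)) = 1/(-1/162) = -162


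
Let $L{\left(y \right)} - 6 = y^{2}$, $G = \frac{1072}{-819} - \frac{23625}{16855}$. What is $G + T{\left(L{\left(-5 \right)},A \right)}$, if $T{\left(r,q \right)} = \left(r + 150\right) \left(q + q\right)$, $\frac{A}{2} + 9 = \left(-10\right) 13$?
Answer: $- \frac{277848283451}{2760849} \approx -1.0064 \cdot 10^{5}$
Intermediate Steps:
$A = -278$ ($A = -18 + 2 \left(\left(-10\right) 13\right) = -18 + 2 \left(-130\right) = -18 - 260 = -278$)
$G = - \frac{7483487}{2760849}$ ($G = 1072 \left(- \frac{1}{819}\right) - \frac{4725}{3371} = - \frac{1072}{819} - \frac{4725}{3371} = - \frac{7483487}{2760849} \approx -2.7106$)
$L{\left(y \right)} = 6 + y^{2}$
$T{\left(r,q \right)} = 2 q \left(150 + r\right)$ ($T{\left(r,q \right)} = \left(150 + r\right) 2 q = 2 q \left(150 + r\right)$)
$G + T{\left(L{\left(-5 \right)},A \right)} = - \frac{7483487}{2760849} + 2 \left(-278\right) \left(150 + \left(6 + \left(-5\right)^{2}\right)\right) = - \frac{7483487}{2760849} + 2 \left(-278\right) \left(150 + \left(6 + 25\right)\right) = - \frac{7483487}{2760849} + 2 \left(-278\right) \left(150 + 31\right) = - \frac{7483487}{2760849} + 2 \left(-278\right) 181 = - \frac{7483487}{2760849} - 100636 = - \frac{277848283451}{2760849}$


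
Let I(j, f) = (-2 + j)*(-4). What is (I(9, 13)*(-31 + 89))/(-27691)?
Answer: 1624/27691 ≈ 0.058647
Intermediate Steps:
I(j, f) = 8 - 4*j
(I(9, 13)*(-31 + 89))/(-27691) = ((8 - 4*9)*(-31 + 89))/(-27691) = ((8 - 36)*58)*(-1/27691) = -28*58*(-1/27691) = -1624*(-1/27691) = 1624/27691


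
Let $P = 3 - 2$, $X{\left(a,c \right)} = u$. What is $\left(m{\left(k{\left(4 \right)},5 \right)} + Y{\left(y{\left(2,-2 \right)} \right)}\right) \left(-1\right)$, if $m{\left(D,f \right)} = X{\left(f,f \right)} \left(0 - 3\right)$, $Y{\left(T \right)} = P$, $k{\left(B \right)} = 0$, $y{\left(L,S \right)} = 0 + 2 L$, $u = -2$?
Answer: $-7$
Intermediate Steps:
$X{\left(a,c \right)} = -2$
$y{\left(L,S \right)} = 2 L$
$P = 1$
$Y{\left(T \right)} = 1$
$m{\left(D,f \right)} = 6$ ($m{\left(D,f \right)} = - 2 \left(0 - 3\right) = \left(-2\right) \left(-3\right) = 6$)
$\left(m{\left(k{\left(4 \right)},5 \right)} + Y{\left(y{\left(2,-2 \right)} \right)}\right) \left(-1\right) = \left(6 + 1\right) \left(-1\right) = 7 \left(-1\right) = -7$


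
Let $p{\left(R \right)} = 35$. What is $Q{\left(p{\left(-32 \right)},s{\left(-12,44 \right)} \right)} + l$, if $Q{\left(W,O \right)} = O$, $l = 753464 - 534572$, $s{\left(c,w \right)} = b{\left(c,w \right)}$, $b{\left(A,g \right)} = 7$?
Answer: $218899$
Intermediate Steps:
$s{\left(c,w \right)} = 7$
$l = 218892$
$Q{\left(p{\left(-32 \right)},s{\left(-12,44 \right)} \right)} + l = 7 + 218892 = 218899$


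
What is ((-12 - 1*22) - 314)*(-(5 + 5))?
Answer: 3480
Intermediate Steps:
((-12 - 1*22) - 314)*(-(5 + 5)) = ((-12 - 22) - 314)*(-1*10) = (-34 - 314)*(-10) = -348*(-10) = 3480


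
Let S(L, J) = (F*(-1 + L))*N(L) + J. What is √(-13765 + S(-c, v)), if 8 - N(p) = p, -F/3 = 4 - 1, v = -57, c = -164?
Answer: √215030 ≈ 463.71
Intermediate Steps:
F = -9 (F = -3*(4 - 1) = -3*3 = -9)
N(p) = 8 - p
S(L, J) = J + (8 - L)*(9 - 9*L) (S(L, J) = (-9*(-1 + L))*(8 - L) + J = (9 - 9*L)*(8 - L) + J = (8 - L)*(9 - 9*L) + J = J + (8 - L)*(9 - 9*L))
√(-13765 + S(-c, v)) = √(-13765 + (72 - 57 - (-81)*(-164) + 9*(-1*(-164))²)) = √(-13765 + (72 - 57 - 81*164 + 9*164²)) = √(-13765 + (72 - 57 - 13284 + 9*26896)) = √(-13765 + (72 - 57 - 13284 + 242064)) = √(-13765 + 228795) = √215030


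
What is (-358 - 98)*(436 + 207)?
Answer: -293208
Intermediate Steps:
(-358 - 98)*(436 + 207) = -456*643 = -293208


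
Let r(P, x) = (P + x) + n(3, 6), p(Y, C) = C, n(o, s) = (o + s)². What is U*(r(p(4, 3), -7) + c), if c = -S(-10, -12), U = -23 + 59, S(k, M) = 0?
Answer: 2772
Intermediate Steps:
r(P, x) = 81 + P + x (r(P, x) = (P + x) + (3 + 6)² = (P + x) + 9² = (P + x) + 81 = 81 + P + x)
U = 36
c = 0 (c = -1*0 = 0)
U*(r(p(4, 3), -7) + c) = 36*((81 + 3 - 7) + 0) = 36*(77 + 0) = 36*77 = 2772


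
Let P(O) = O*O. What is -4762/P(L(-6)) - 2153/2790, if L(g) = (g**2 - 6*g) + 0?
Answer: -679087/401760 ≈ -1.6903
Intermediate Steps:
L(g) = g**2 - 6*g
P(O) = O**2
-4762/P(L(-6)) - 2153/2790 = -4762*1/(36*(-6 - 6)**2) - 2153/2790 = -4762/((-6*(-12))**2) - 2153*1/2790 = -4762/(72**2) - 2153/2790 = -4762/5184 - 2153/2790 = -4762*1/5184 - 2153/2790 = -2381/2592 - 2153/2790 = -679087/401760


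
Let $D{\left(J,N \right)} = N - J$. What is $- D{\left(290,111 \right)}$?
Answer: $179$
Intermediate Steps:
$- D{\left(290,111 \right)} = - (111 - 290) = \left(-1\right) \left(-179\right) = 179$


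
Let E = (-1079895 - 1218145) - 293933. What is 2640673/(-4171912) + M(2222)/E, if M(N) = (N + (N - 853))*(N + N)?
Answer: -2719318898751/400499380088 ≈ -6.7898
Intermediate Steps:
E = -2591973 (E = -2298040 - 293933 = -2591973)
M(N) = 2*N*(-853 + 2*N) (M(N) = (N + (-853 + N))*(2*N) = (-853 + 2*N)*(2*N) = 2*N*(-853 + 2*N))
2640673/(-4171912) + M(2222)/E = 2640673/(-4171912) + (2*2222*(-853 + 2*2222))/(-2591973) = 2640673*(-1/4171912) + (2*2222*(-853 + 4444))*(-1/2591973) = -2640673/4171912 + (2*2222*3591)*(-1/2591973) = -2640673/4171912 + 15958404*(-1/2591973) = -2640673/4171912 - 591052/95999 = -2719318898751/400499380088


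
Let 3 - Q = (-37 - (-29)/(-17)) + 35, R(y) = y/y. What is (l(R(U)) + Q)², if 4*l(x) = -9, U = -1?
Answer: 91809/4624 ≈ 19.855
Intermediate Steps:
R(y) = 1
l(x) = -9/4 (l(x) = (¼)*(-9) = -9/4)
Q = 114/17 (Q = 3 - ((-37 - (-29)/(-17)) + 35) = 3 - ((-37 - (-29)*(-1)/17) + 35) = 3 - ((-37 - 1*29/17) + 35) = 3 - ((-37 - 29/17) + 35) = 3 - (-658/17 + 35) = 3 - 1*(-63/17) = 3 + 63/17 = 114/17 ≈ 6.7059)
(l(R(U)) + Q)² = (-9/4 + 114/17)² = (303/68)² = 91809/4624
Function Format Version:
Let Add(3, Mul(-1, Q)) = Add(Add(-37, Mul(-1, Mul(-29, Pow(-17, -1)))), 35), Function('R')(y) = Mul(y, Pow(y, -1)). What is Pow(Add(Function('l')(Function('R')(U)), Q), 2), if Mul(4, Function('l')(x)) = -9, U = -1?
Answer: Rational(91809, 4624) ≈ 19.855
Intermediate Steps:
Function('R')(y) = 1
Function('l')(x) = Rational(-9, 4) (Function('l')(x) = Mul(Rational(1, 4), -9) = Rational(-9, 4))
Q = Rational(114, 17) (Q = Add(3, Mul(-1, Add(Add(-37, Mul(-1, Mul(-29, Pow(-17, -1)))), 35))) = Add(3, Mul(-1, Add(Add(-37, Mul(-1, Mul(-29, Rational(-1, 17)))), 35))) = Add(3, Mul(-1, Add(Add(-37, Mul(-1, Rational(29, 17))), 35))) = Add(3, Mul(-1, Add(Add(-37, Rational(-29, 17)), 35))) = Add(3, Mul(-1, Add(Rational(-658, 17), 35))) = Add(3, Mul(-1, Rational(-63, 17))) = Add(3, Rational(63, 17)) = Rational(114, 17) ≈ 6.7059)
Pow(Add(Function('l')(Function('R')(U)), Q), 2) = Pow(Add(Rational(-9, 4), Rational(114, 17)), 2) = Pow(Rational(303, 68), 2) = Rational(91809, 4624)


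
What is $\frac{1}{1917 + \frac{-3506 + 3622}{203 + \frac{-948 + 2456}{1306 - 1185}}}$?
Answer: $\frac{899}{1723867} \approx 0.0005215$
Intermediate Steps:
$\frac{1}{1917 + \frac{-3506 + 3622}{203 + \frac{-948 + 2456}{1306 - 1185}}} = \frac{1}{1917 + \frac{116}{203 + \frac{1508}{121}}} = \frac{1}{1917 + \frac{116}{\frac{26071}{121}}} = \frac{1}{1917 + 116 \cdot \frac{121}{26071}} = \frac{1}{1917 + \frac{484}{899}} = \frac{1}{\frac{1723867}{899}} = \frac{899}{1723867}$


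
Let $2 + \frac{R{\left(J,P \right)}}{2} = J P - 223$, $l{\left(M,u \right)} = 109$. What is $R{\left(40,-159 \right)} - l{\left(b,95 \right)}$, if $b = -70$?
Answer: $-13279$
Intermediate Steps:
$R{\left(J,P \right)} = -450 + 2 J P$ ($R{\left(J,P \right)} = -4 + 2 \left(J P - 223\right) = -4 + 2 \left(-223 + J P\right) = -4 + \left(-446 + 2 J P\right) = -450 + 2 J P$)
$R{\left(40,-159 \right)} - l{\left(b,95 \right)} = \left(-450 + 2 \cdot 40 \left(-159\right)\right) - 109 = \left(-450 - 12720\right) - 109 = -13170 - 109 = -13279$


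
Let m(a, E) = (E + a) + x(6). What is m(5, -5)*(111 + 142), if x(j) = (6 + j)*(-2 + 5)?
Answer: 9108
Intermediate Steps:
x(j) = 18 + 3*j (x(j) = (6 + j)*3 = 18 + 3*j)
m(a, E) = 36 + E + a (m(a, E) = (E + a) + (18 + 3*6) = (E + a) + (18 + 18) = (E + a) + 36 = 36 + E + a)
m(5, -5)*(111 + 142) = (36 - 5 + 5)*(111 + 142) = 36*253 = 9108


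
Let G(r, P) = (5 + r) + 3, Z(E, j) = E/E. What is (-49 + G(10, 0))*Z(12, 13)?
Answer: -31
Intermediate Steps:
Z(E, j) = 1
G(r, P) = 8 + r
(-49 + G(10, 0))*Z(12, 13) = (-49 + (8 + 10))*1 = (-49 + 18)*1 = -31*1 = -31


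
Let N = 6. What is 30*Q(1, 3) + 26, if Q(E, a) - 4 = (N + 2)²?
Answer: 2066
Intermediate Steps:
Q(E, a) = 68 (Q(E, a) = 4 + (6 + 2)² = 4 + 8² = 4 + 64 = 68)
30*Q(1, 3) + 26 = 30*68 + 26 = 2040 + 26 = 2066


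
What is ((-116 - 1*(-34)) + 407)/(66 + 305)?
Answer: 325/371 ≈ 0.87601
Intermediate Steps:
((-116 - 1*(-34)) + 407)/(66 + 305) = ((-116 + 34) + 407)/371 = (-82 + 407)*(1/371) = 325*(1/371) = 325/371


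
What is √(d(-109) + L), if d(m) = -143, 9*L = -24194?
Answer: I*√25481/3 ≈ 53.209*I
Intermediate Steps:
L = -24194/9 (L = (⅑)*(-24194) = -24194/9 ≈ -2688.2)
√(d(-109) + L) = √(-143 - 24194/9) = √(-25481/9) = I*√25481/3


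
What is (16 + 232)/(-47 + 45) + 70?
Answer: -54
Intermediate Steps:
(16 + 232)/(-47 + 45) + 70 = 248/(-2) + 70 = 248*(-½) + 70 = -124 + 70 = -54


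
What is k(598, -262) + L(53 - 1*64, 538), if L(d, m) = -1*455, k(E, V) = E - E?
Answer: -455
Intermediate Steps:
k(E, V) = 0
L(d, m) = -455
k(598, -262) + L(53 - 1*64, 538) = 0 - 455 = -455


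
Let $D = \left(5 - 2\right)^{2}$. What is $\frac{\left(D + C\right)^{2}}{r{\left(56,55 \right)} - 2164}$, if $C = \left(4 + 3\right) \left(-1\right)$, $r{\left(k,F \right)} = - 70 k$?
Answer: $- \frac{1}{1521} \approx -0.00065746$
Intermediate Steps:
$C = -7$ ($C = 7 \left(-1\right) = -7$)
$D = 9$ ($D = 3^{2} = 9$)
$\frac{\left(D + C\right)^{2}}{r{\left(56,55 \right)} - 2164} = \frac{\left(9 - 7\right)^{2}}{\left(-70\right) 56 - 2164} = \frac{2^{2}}{-3920 - 2164} = \frac{4}{-6084} = 4 \left(- \frac{1}{6084}\right) = - \frac{1}{1521}$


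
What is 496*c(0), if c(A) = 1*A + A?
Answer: 0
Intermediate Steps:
c(A) = 2*A (c(A) = A + A = 2*A)
496*c(0) = 496*(2*0) = 496*0 = 0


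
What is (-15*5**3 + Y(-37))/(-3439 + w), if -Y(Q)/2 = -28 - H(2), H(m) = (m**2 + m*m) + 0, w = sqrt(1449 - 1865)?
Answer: 2066839/3942379 + 2404*I*sqrt(26)/3942379 ≈ 0.52426 + 0.0031093*I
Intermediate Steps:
w = 4*I*sqrt(26) (w = sqrt(-416) = 4*I*sqrt(26) ≈ 20.396*I)
H(m) = 2*m**2 (H(m) = (m**2 + m**2) + 0 = 2*m**2 + 0 = 2*m**2)
Y(Q) = 72 (Y(Q) = -2*(-28 - 2*2**2) = -2*(-28 - 2*4) = -2*(-28 - 1*8) = -2*(-28 - 8) = -2*(-36) = 72)
(-15*5**3 + Y(-37))/(-3439 + w) = (-15*5**3 + 72)/(-3439 + 4*I*sqrt(26)) = (-15*125 + 72)/(-3439 + 4*I*sqrt(26)) = (-1875 + 72)/(-3439 + 4*I*sqrt(26)) = -1803/(-3439 + 4*I*sqrt(26))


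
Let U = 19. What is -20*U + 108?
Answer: -272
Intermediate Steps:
-20*U + 108 = -20*19 + 108 = -380 + 108 = -272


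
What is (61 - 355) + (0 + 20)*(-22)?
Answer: -734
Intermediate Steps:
(61 - 355) + (0 + 20)*(-22) = -294 + 20*(-22) = -294 - 440 = -734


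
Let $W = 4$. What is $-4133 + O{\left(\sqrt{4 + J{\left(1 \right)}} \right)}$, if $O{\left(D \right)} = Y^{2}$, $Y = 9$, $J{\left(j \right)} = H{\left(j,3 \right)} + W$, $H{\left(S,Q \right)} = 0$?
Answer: $-4052$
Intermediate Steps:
$J{\left(j \right)} = 4$ ($J{\left(j \right)} = 0 + 4 = 4$)
$O{\left(D \right)} = 81$ ($O{\left(D \right)} = 9^{2} = 81$)
$-4133 + O{\left(\sqrt{4 + J{\left(1 \right)}} \right)} = -4133 + 81 = -4052$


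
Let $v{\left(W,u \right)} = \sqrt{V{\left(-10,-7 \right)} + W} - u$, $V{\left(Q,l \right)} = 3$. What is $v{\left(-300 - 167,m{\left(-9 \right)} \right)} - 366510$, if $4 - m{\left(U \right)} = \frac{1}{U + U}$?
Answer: $- \frac{6597253}{18} + 4 i \sqrt{29} \approx -3.6651 \cdot 10^{5} + 21.541 i$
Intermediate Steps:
$m{\left(U \right)} = 4 - \frac{1}{2 U}$ ($m{\left(U \right)} = 4 - \frac{1}{U + U} = 4 - \frac{1}{2 U}$)
$v{\left(W,u \right)} = \sqrt{3 + W} - u$
$v{\left(-300 - 167,m{\left(-9 \right)} \right)} - 366510 = \left(\sqrt{3 - 467} - \left(4 - \frac{1}{2 \left(-9\right)}\right)\right) - 366510 = \left(\sqrt{3 - 467} - \left(4 - - \frac{1}{18}\right)\right) - 366510 = \left(\sqrt{3 - 467} - \left(4 + \frac{1}{18}\right)\right) - 366510 = \left(\sqrt{-464} - \frac{73}{18}\right) - 366510 = \left(4 i \sqrt{29} - \frac{73}{18}\right) - 366510 = \left(- \frac{73}{18} + 4 i \sqrt{29}\right) - 366510 = - \frac{6597253}{18} + 4 i \sqrt{29}$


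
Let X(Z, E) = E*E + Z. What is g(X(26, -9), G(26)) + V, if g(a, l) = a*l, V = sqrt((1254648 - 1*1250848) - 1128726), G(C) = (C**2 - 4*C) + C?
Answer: 63986 + I*sqrt(1124926) ≈ 63986.0 + 1060.6*I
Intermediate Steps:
X(Z, E) = Z + E**2 (X(Z, E) = E**2 + Z = Z + E**2)
G(C) = C**2 - 3*C
V = I*sqrt(1124926) (V = sqrt((1254648 - 1250848) - 1128726) = sqrt(3800 - 1128726) = sqrt(-1124926) = I*sqrt(1124926) ≈ 1060.6*I)
g(X(26, -9), G(26)) + V = (26 + (-9)**2)*(26*(-3 + 26)) + I*sqrt(1124926) = (26 + 81)*(26*23) + I*sqrt(1124926) = 107*598 + I*sqrt(1124926) = 63986 + I*sqrt(1124926)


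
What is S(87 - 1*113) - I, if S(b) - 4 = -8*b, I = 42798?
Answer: -42586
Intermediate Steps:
S(b) = 4 - 8*b
S(87 - 1*113) - I = (4 - 8*(87 - 1*113)) - 1*42798 = (4 - 8*(87 - 113)) - 42798 = (4 - 8*(-26)) - 42798 = (4 + 208) - 42798 = 212 - 42798 = -42586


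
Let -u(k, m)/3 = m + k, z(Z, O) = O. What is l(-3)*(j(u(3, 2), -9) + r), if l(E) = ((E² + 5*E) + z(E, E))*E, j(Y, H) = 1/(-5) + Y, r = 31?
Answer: 2133/5 ≈ 426.60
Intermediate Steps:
u(k, m) = -3*k - 3*m (u(k, m) = -3*(m + k) = -3*(k + m) = -3*k - 3*m)
j(Y, H) = -⅕ + Y
l(E) = E*(E² + 6*E) (l(E) = ((E² + 5*E) + E)*E = (E² + 6*E)*E = E*(E² + 6*E))
l(-3)*(j(u(3, 2), -9) + r) = ((-3)²*(6 - 3))*((-⅕ + (-3*3 - 3*2)) + 31) = (9*3)*((-⅕ + (-9 - 6)) + 31) = 27*((-⅕ - 15) + 31) = 27*(-76/5 + 31) = 27*(79/5) = 2133/5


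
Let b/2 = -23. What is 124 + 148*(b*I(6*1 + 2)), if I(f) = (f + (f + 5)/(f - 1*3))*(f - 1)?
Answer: -2525148/5 ≈ -5.0503e+5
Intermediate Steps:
b = -46 (b = 2*(-23) = -46)
I(f) = (-1 + f)*(f + (5 + f)/(-3 + f)) (I(f) = (f + (5 + f)/(f - 3))*(-1 + f) = (f + (5 + f)/(-3 + f))*(-1 + f) = (-1 + f)*(f + (5 + f)/(-3 + f)))
124 + 148*(b*I(6*1 + 2)) = 124 + 148*(-46*(-5 + (6*1 + 2)**3 - 3*(6*1 + 2)**2 + 7*(6*1 + 2))/(-3 + (6*1 + 2))) = 124 + 148*(-46*(-5 + (6 + 2)**3 - 3*(6 + 2)**2 + 7*(6 + 2))/(-3 + (6 + 2))) = 124 + 148*(-46*(-5 + 8**3 - 3*8**2 + 7*8)/(-3 + 8)) = 124 + 148*(-46*(-5 + 512 - 3*64 + 56)/5) = 124 + 148*(-46*(-5 + 512 - 192 + 56)/5) = 124 + 148*(-46*371/5) = 124 + 148*(-17066/5) = 124 - 2525768/5 = -2525148/5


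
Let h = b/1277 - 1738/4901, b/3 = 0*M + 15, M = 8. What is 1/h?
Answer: -6258577/1998881 ≈ -3.1310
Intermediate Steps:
b = 45 (b = 3*(0*8 + 15) = 3*(0 + 15) = 3*15 = 45)
h = -1998881/6258577 (h = 45/1277 - 1738/4901 = -1998881/6258577 ≈ -0.31938)
1/h = 1/(-1998881/6258577) = -6258577/1998881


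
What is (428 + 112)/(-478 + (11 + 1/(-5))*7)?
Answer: -675/503 ≈ -1.3419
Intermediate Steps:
(428 + 112)/(-478 + (11 + 1/(-5))*7) = 540/(-478 + (11 - ⅕)*7) = 540/(-478 + (54/5)*7) = 540/(-478 + 378/5) = 540/(-2012/5) = 540*(-5/2012) = -675/503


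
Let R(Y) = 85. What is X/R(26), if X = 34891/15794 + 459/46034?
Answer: 80671087/3090009233 ≈ 0.026107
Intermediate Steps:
X = 403355435/181765249 (X = 34891*(1/15794) + 459*(1/46034) = 34891/15794 + 459/46034 = 403355435/181765249 ≈ 2.2191)
X/R(26) = (403355435/181765249)/85 = (403355435/181765249)*(1/85) = 80671087/3090009233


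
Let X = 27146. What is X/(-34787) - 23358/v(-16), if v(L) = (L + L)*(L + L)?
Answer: -420176125/17810944 ≈ -23.591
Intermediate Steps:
v(L) = 4*L² (v(L) = (2*L)*(2*L) = 4*L²)
X/(-34787) - 23358/v(-16) = 27146/(-34787) - 23358/(4*(-16)²) = 27146*(-1/34787) - 23358/(4*256) = -27146/34787 - 23358/1024 = -27146/34787 - 23358*1/1024 = -27146/34787 - 11679/512 = -420176125/17810944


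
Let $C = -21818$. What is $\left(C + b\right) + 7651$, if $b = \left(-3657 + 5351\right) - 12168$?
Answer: $-24641$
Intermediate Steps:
$b = -10474$ ($b = 1694 - 12168 = -10474$)
$\left(C + b\right) + 7651 = \left(-21818 - 10474\right) + 7651 = -32292 + 7651 = -24641$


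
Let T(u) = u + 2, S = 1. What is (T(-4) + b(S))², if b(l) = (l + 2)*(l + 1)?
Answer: 16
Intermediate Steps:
T(u) = 2 + u
b(l) = (1 + l)*(2 + l) (b(l) = (2 + l)*(1 + l) = (1 + l)*(2 + l))
(T(-4) + b(S))² = ((2 - 4) + (2 + 1² + 3*1))² = (-2 + (2 + 1 + 3))² = (-2 + 6)² = 4² = 16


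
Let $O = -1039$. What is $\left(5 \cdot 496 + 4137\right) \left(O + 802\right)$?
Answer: $-1568229$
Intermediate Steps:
$\left(5 \cdot 496 + 4137\right) \left(O + 802\right) = \left(5 \cdot 496 + 4137\right) \left(-1039 + 802\right) = \left(2480 + 4137\right) \left(-237\right) = 6617 \left(-237\right) = -1568229$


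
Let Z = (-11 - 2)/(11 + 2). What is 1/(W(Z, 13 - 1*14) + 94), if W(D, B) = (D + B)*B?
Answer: 1/96 ≈ 0.010417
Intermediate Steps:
Z = -1 (Z = -13/13 = -13*1/13 = -1)
W(D, B) = B*(B + D) (W(D, B) = (B + D)*B = B*(B + D))
1/(W(Z, 13 - 1*14) + 94) = 1/((13 - 1*14)*((13 - 1*14) - 1) + 94) = 1/((13 - 14)*((13 - 14) - 1) + 94) = 1/(-(-1 - 1) + 94) = 1/(-1*(-2) + 94) = 1/(2 + 94) = 1/96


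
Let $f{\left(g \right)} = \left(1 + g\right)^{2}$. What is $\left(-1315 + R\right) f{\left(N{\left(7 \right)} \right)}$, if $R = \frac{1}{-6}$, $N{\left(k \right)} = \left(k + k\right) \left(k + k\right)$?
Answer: $- \frac{306241819}{6} \approx -5.104 \cdot 10^{7}$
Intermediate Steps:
$N{\left(k \right)} = 4 k^{2}$ ($N{\left(k \right)} = 2 k 2 k = 4 k^{2}$)
$R = - \frac{1}{6} \approx -0.16667$
$\left(-1315 + R\right) f{\left(N{\left(7 \right)} \right)} = \left(-1315 - \frac{1}{6}\right) \left(1 + 4 \cdot 7^{2}\right)^{2} = - \frac{7891 \left(1 + 4 \cdot 49\right)^{2}}{6} = - \frac{7891 \left(1 + 196\right)^{2}}{6} = - \frac{7891 \cdot 197^{2}}{6} = \left(- \frac{7891}{6}\right) 38809 = - \frac{306241819}{6}$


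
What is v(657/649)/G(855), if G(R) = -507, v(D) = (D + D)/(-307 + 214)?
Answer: 146/3400111 ≈ 4.2940e-5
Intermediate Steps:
v(D) = -2*D/93 (v(D) = (2*D)/(-93) = (2*D)*(-1/93) = -2*D/93)
v(657/649)/G(855) = -438/(31*649)/(-507) = -438/(31*649)*(-1/507) = -2/93*657/649*(-1/507) = -438/20119*(-1/507) = 146/3400111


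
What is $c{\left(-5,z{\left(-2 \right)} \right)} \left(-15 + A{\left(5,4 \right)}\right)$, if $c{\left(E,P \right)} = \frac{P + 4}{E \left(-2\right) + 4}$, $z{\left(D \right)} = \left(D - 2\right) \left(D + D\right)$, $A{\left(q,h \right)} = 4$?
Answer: $- \frac{110}{7} \approx -15.714$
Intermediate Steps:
$z{\left(D \right)} = 2 D \left(-2 + D\right)$ ($z{\left(D \right)} = \left(-2 + D\right) 2 D = 2 D \left(-2 + D\right)$)
$c{\left(E,P \right)} = \frac{4 + P}{4 - 2 E}$ ($c{\left(E,P \right)} = \frac{4 + P}{- 2 E + 4} = \frac{4 + P}{4 - 2 E}$)
$c{\left(-5,z{\left(-2 \right)} \right)} \left(-15 + A{\left(5,4 \right)}\right) = \frac{-4 - 2 \left(-2\right) \left(-2 - 2\right)}{2 \left(-2 - 5\right)} \left(-15 + 4\right) = \frac{-4 - 2 \left(-2\right) \left(-4\right)}{2 \left(-7\right)} \left(-11\right) = \frac{1}{2} \left(- \frac{1}{7}\right) \left(-4 - 16\right) \left(-11\right) = \frac{1}{2} \left(- \frac{1}{7}\right) \left(-20\right) \left(-11\right) = \frac{10}{7} \left(-11\right) = - \frac{110}{7}$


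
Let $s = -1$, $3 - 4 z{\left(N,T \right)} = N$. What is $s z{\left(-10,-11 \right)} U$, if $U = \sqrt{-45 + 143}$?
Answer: $- \frac{91 \sqrt{2}}{4} \approx -32.173$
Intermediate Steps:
$z{\left(N,T \right)} = \frac{3}{4} - \frac{N}{4}$
$U = 7 \sqrt{2}$ ($U = \sqrt{98} = 7 \sqrt{2} \approx 9.8995$)
$s z{\left(-10,-11 \right)} U = - (\frac{3}{4} - - \frac{5}{2}) 7 \sqrt{2} = - (\frac{3}{4} + \frac{5}{2}) 7 \sqrt{2} = \left(-1\right) \frac{13}{4} \cdot 7 \sqrt{2} = - \frac{13 \cdot 7 \sqrt{2}}{4} = - \frac{91 \sqrt{2}}{4}$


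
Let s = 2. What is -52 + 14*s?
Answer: -24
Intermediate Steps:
-52 + 14*s = -52 + 14*2 = -52 + 28 = -24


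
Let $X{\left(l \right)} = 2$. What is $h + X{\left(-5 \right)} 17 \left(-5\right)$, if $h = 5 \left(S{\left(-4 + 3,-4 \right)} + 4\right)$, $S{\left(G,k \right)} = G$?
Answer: $-155$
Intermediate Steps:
$h = 15$ ($h = 5 \left(\left(-4 + 3\right) + 4\right) = 5 \left(-1 + 4\right) = 5 \cdot 3 = 15$)
$h + X{\left(-5 \right)} 17 \left(-5\right) = 15 + 2 \cdot 17 \left(-5\right) = 15 + 2 \left(-85\right) = 15 - 170 = -155$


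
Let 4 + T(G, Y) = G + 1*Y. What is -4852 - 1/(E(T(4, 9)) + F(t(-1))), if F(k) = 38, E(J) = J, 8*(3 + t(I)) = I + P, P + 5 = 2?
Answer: -228045/47 ≈ -4852.0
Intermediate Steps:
P = -3 (P = -5 + 2 = -3)
T(G, Y) = -4 + G + Y (T(G, Y) = -4 + (G + 1*Y) = -4 + (G + Y) = -4 + G + Y)
t(I) = -27/8 + I/8 (t(I) = -3 + (I - 3)/8 = -3 + (-3 + I)/8 = -3 + (-3/8 + I/8) = -27/8 + I/8)
-4852 - 1/(E(T(4, 9)) + F(t(-1))) = -4852 - 1/((-4 + 4 + 9) + 38) = -4852 - 1/(9 + 38) = -4852 - 1/47 = -228045/47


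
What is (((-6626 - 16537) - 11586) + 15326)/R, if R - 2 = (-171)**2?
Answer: -19423/29243 ≈ -0.66419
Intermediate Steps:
R = 29243 (R = 2 + (-171)**2 = 2 + 29241 = 29243)
(((-6626 - 16537) - 11586) + 15326)/R = (((-6626 - 16537) - 11586) + 15326)/29243 = ((-23163 - 11586) + 15326)*(1/29243) = (-34749 + 15326)*(1/29243) = -19423*1/29243 = -19423/29243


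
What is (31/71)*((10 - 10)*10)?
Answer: 0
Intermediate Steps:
(31/71)*((10 - 10)*10) = (31*(1/71))*(0*10) = (31/71)*0 = 0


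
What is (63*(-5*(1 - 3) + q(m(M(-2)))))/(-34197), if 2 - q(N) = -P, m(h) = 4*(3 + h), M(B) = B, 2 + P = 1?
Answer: -231/11399 ≈ -0.020265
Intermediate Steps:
P = -1 (P = -2 + 1 = -1)
m(h) = 12 + 4*h
q(N) = 1 (q(N) = 2 - (-1)*(-1) = 2 - 1*1 = 2 - 1 = 1)
(63*(-5*(1 - 3) + q(m(M(-2)))))/(-34197) = (63*(-5*(1 - 3) + 1))/(-34197) = (63*(-5*(-2) + 1))*(-1/34197) = (63*(10 + 1))*(-1/34197) = (63*11)*(-1/34197) = 693*(-1/34197) = -231/11399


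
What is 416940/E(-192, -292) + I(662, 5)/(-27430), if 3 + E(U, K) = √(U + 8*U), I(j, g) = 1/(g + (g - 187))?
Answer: (-674763187799*I + 8*√3)/(4855110*(I + 8*√3)) ≈ -720.1 - 9978.0*I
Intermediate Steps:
I(j, g) = 1/(-187 + 2*g) (I(j, g) = 1/(g + (-187 + g)) = 1/(-187 + 2*g))
E(U, K) = -3 + 3*√U (E(U, K) = -3 + √(U + 8*U) = -3 + √(9*U) = -3 + 3*√U)
416940/E(-192, -292) + I(662, 5)/(-27430) = 416940/(-3 + 3*√(-192)) + 1/((-187 + 2*5)*(-27430)) = 416940/(-3 + 3*(8*I*√3)) - 1/27430/(-187 + 10) = 416940/(-3 + 24*I*√3) - 1/27430/(-177) = 416940/(-3 + 24*I*√3) - 1/177*(-1/27430) = 416940/(-3 + 24*I*√3) + 1/4855110 = 1/4855110 + 416940/(-3 + 24*I*√3)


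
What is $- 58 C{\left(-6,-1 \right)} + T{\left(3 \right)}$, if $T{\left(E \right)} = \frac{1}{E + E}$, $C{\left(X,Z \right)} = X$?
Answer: $\frac{2089}{6} \approx 348.17$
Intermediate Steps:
$T{\left(E \right)} = \frac{1}{2 E}$
$- 58 C{\left(-6,-1 \right)} + T{\left(3 \right)} = \left(-58\right) \left(-6\right) + \frac{1}{2 \cdot 3} = 348 + \frac{1}{2} \cdot \frac{1}{3} = 348 + \frac{1}{6} = \frac{2089}{6}$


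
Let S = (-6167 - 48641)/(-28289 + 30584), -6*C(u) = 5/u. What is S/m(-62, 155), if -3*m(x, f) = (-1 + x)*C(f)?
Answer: 199888/945 ≈ 211.52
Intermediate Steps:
C(u) = -5/(6*u)
m(x, f) = 5*(-1 + x)/(18*f) (m(x, f) = -(-1 + x)*(-5/(6*f))/3 = -(-5)*(-1 + x)/(18*f) = 5*(-1 + x)/(18*f))
S = -3224/135 (S = -54808/2295 = -54808*1/2295 = -3224/135 ≈ -23.881)
S/m(-62, 155) = -3224*558/(-1 - 62)/135 = -3224/(135*((5/18)*(1/155)*(-63))) = -3224/(135*(-7/62)) = -3224/135*(-62/7) = 199888/945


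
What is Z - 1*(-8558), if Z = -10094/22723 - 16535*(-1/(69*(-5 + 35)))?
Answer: 80578827721/9407322 ≈ 8565.5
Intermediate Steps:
Z = 70966045/9407322 (Z = -10094*1/22723 - 16535/((-69*30)) = -10094/22723 - 16535/(-2070) = -10094/22723 - 16535*(-1/2070) = -10094/22723 + 3307/414 = 70966045/9407322 ≈ 7.5437)
Z - 1*(-8558) = 70966045/9407322 - 1*(-8558) = 70966045/9407322 + 8558 = 80578827721/9407322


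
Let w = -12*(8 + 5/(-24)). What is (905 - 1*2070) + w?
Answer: -2517/2 ≈ -1258.5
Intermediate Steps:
w = -187/2 (w = -12*(8 + 5*(-1/24)) = -12*(8 - 5/24) = -12*187/24 = -187/2 ≈ -93.500)
(905 - 1*2070) + w = (905 - 1*2070) - 187/2 = (905 - 2070) - 187/2 = -1165 - 187/2 = -2517/2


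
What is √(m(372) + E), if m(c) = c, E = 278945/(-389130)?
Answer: 37*√1642673382/77826 ≈ 19.269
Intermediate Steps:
E = -55789/77826 (E = 278945*(-1/389130) = -55789/77826 ≈ -0.71684)
√(m(372) + E) = √(372 - 55789/77826) = √(28895483/77826) = 37*√1642673382/77826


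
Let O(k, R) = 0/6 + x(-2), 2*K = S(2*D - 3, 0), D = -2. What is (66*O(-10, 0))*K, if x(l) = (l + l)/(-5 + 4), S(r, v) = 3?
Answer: 396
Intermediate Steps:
K = 3/2 (K = (1/2)*3 = 3/2 ≈ 1.5000)
x(l) = -2*l (x(l) = (2*l)/(-1) = (2*l)*(-1) = -2*l)
O(k, R) = 4 (O(k, R) = 0/6 - 2*(-2) = 0*(1/6) + 4 = 0 + 4 = 4)
(66*O(-10, 0))*K = (66*4)*(3/2) = 264*(3/2) = 396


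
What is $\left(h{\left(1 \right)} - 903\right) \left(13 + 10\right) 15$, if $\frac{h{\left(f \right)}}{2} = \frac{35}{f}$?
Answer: $-287385$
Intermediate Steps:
$h{\left(f \right)} = \frac{70}{f}$ ($h{\left(f \right)} = 2 \frac{35}{f} = \frac{70}{f}$)
$\left(h{\left(1 \right)} - 903\right) \left(13 + 10\right) 15 = \left(\frac{70}{1} - 903\right) \left(13 + 10\right) 15 = \left(70 \cdot 1 - 903\right) 23 \cdot 15 = \left(70 - 903\right) 345 = \left(-833\right) 345 = -287385$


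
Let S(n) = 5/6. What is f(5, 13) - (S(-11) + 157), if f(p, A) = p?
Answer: -917/6 ≈ -152.83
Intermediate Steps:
S(n) = 5/6 (S(n) = 5*(1/6) = 5/6)
f(5, 13) - (S(-11) + 157) = 5 - (5/6 + 157) = 5 - 1*947/6 = 5 - 947/6 = -917/6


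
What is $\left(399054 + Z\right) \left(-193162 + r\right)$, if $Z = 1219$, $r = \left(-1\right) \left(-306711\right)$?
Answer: $45450598877$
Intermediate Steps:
$r = 306711$
$\left(399054 + Z\right) \left(-193162 + r\right) = \left(399054 + 1219\right) \left(-193162 + 306711\right) = 400273 \cdot 113549 = 45450598877$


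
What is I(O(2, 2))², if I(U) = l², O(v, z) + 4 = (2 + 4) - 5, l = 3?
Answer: 81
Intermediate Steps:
O(v, z) = -3 (O(v, z) = -4 + ((2 + 4) - 5) = -4 + (6 - 5) = -4 + 1 = -3)
I(U) = 9 (I(U) = 3² = 9)
I(O(2, 2))² = 9² = 81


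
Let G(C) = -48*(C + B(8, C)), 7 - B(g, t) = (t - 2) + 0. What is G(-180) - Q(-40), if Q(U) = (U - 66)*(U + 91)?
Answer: 4974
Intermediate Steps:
B(g, t) = 9 - t (B(g, t) = 7 - ((t - 2) + 0) = 7 - ((-2 + t) + 0) = 7 - (-2 + t) = 7 + (2 - t) = 9 - t)
Q(U) = (-66 + U)*(91 + U)
G(C) = -432 (G(C) = -48*(C + (9 - C)) = -48*9 = -432)
G(-180) - Q(-40) = -432 - (-6006 + (-40)² + 25*(-40)) = -432 - (-6006 + 1600 - 1000) = -432 - 1*(-5406) = -432 + 5406 = 4974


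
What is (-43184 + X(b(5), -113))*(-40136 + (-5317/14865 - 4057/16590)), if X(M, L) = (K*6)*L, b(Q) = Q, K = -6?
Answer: 614562125730542/391445 ≈ 1.5700e+9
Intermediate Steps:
X(M, L) = -36*L (X(M, L) = (-6*6)*L = -36*L)
(-43184 + X(b(5), -113))*(-40136 + (-5317/14865 - 4057/16590)) = (-43184 - 36*(-113))*(-40136 + (-5317/14865 - 4057/16590)) = (-43184 + 4068)*(-40136 + (-5317*1/14865 - 4057*1/16590)) = -39116*(-40136 + (-5317/14865 - 4057/16590)) = -39116*(-40136 - 3300363/5480230) = -39116*(-219957811643/5480230) = 614562125730542/391445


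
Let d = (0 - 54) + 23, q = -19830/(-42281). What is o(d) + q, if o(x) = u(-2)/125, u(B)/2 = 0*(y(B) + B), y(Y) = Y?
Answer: 19830/42281 ≈ 0.46901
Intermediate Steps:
q = 19830/42281 (q = -19830*(-1/42281) = 19830/42281 ≈ 0.46901)
u(B) = 0 (u(B) = 2*(0*(B + B)) = 2*(0*(2*B)) = 2*0 = 0)
d = -31 (d = -54 + 23 = -31)
o(x) = 0 (o(x) = 0/125 = 0*(1/125) = 0)
o(d) + q = 0 + 19830/42281 = 19830/42281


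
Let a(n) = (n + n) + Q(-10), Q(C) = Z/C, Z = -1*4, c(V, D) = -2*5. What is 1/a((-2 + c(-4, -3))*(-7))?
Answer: 5/842 ≈ 0.0059382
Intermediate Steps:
c(V, D) = -10
Z = -4
Q(C) = -4/C
a(n) = ⅖ + 2*n (a(n) = (n + n) - 4/(-10) = 2*n - 4*(-⅒) = 2*n + ⅖ = ⅖ + 2*n)
1/a((-2 + c(-4, -3))*(-7)) = 1/(⅖ + 2*((-2 - 10)*(-7))) = 1/(⅖ + 2*(-12*(-7))) = 1/(⅖ + 2*84) = 1/(⅖ + 168) = 1/(842/5) = 5/842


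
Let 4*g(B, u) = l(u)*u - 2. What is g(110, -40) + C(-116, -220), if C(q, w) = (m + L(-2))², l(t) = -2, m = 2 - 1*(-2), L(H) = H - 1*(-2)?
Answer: 71/2 ≈ 35.500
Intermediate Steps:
L(H) = 2 + H (L(H) = H + 2 = 2 + H)
m = 4 (m = 2 + 2 = 4)
g(B, u) = -½ - u/2 (g(B, u) = (-2*u - 2)/4 = (-2 - 2*u)/4 = -½ - u/2)
C(q, w) = 16 (C(q, w) = (4 + (2 - 2))² = (4 + 0)² = 4² = 16)
g(110, -40) + C(-116, -220) = (-½ - ½*(-40)) + 16 = (-½ + 20) + 16 = 39/2 + 16 = 71/2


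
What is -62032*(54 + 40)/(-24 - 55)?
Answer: 5831008/79 ≈ 73810.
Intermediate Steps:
-62032*(54 + 40)/(-24 - 55) = -5831008/(-79) = -5831008*(-1)/79 = -62032*(-94/79) = 5831008/79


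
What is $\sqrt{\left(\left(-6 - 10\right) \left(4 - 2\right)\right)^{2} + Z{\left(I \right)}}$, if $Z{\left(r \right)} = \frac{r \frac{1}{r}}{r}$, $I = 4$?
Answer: $\frac{\sqrt{4097}}{2} \approx 32.004$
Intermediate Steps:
$Z{\left(r \right)} = \frac{1}{r}$ ($Z{\left(r \right)} = 1 \frac{1}{r} = \frac{1}{r}$)
$\sqrt{\left(\left(-6 - 10\right) \left(4 - 2\right)\right)^{2} + Z{\left(I \right)}} = \sqrt{\left(\left(-6 - 10\right) \left(4 - 2\right)\right)^{2} + \frac{1}{4}} = \sqrt{\left(\left(-16\right) 2\right)^{2} + \frac{1}{4}} = \sqrt{\left(-32\right)^{2} + \frac{1}{4}} = \sqrt{1024 + \frac{1}{4}} = \sqrt{\frac{4097}{4}} = \frac{\sqrt{4097}}{2}$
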